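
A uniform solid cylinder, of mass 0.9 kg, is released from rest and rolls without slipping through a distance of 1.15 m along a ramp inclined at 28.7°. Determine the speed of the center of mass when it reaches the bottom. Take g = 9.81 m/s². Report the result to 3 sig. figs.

v ≈ 2.69 m/s

With I = (1/2)MR², the ratio k = I/(MR²) is 0.5.
Rolling without slipping gives ω = v/R, so the total kinetic energy is ½Mv² + ½Iω² = ½(1+k)Mv² = (3/4)Mv².
The vertical drop is h = L sinθ = 1.15 × sin28.7° = 0.5523 m.
Energy conservation: Mgh = (3/4)Mv², so v = √(2gh/(1+k)) = √(2 × 9.81 × 0.5523 / 1.5) ≈ 2.69 m/s.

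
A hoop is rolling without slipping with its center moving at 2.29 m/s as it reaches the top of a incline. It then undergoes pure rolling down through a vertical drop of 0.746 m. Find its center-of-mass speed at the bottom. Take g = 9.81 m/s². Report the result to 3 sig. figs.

v ≈ 3.54 m/s

The moment of inertia is MR², giving k ≡ I/(MR²) = 1.
Rolling without slipping gives ω = v/R, so the total kinetic energy is ½Mv² + ½Iω² = ½(1+k)Mv² = Mv².
Conserving energy between top and bottom: Mv² = Mv₀² + Mgh, hence v² = v₀² + 2gh/(1+k).
v = √(2.29² + 2×9.81×0.746/2) = √12.56 ≈ 3.54 m/s.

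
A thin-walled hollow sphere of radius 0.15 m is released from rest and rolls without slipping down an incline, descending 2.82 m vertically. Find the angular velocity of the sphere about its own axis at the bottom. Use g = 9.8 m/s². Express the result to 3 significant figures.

With I = (2/3)MR², the ratio k = I/(MR²) is 2/3.
The rolling condition ω = v/R makes the rotational term ½I(v/R)² = ½kMv², so KE_total = ½(1+k)Mv² = (5/6)Mv².
Energy conservation Mgh = ½(1+k)Mv² gives v = √(2gh/(1+k)) = √(2 × 9.8 × 2.82 / 1.667) = 5.759 m/s.
Then ω = v/R = 5.759 / 0.15 ≈ 38.4 rad/s.

ω ≈ 38.4 rad/s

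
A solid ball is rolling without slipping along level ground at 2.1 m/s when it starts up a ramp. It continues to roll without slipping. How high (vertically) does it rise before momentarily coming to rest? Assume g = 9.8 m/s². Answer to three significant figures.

h ≈ 0.315 m

With I = (2/5)MR², the ratio k = I/(MR²) is 0.4.
Rolling without slipping gives ω = v/R, so the total kinetic energy is ½Mv² + ½Iω² = ½(1+k)Mv² = (7/10)Mv².
At the top the kinetic energy is zero, so (7/10)Mv₀² = Mgh.
Thus h = (1+k)v₀²/(2g) = 1.4 × 2.1² / (2 × 9.8) ≈ 0.315 m.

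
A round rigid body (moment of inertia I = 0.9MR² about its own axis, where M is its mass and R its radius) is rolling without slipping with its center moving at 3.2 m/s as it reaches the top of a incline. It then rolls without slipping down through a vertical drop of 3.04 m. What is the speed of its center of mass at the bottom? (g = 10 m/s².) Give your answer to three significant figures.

The moment of inertia is 0.9MR², giving k ≡ I/(MR²) = 0.9.
Since it rolls without slipping, ω = v/R and KE = ½Mv² + ½Iω² = ½(1+k)Mv² = (19/20)Mv².
Energy conservation: (19/20)Mv₀² + Mgh = (19/20)Mv², so v² = v₀² + 2gh/(1+k).
v = √(3.2² + 2×10×3.04/1.9) = √42.24 ≈ 6.50 m/s.

v ≈ 6.50 m/s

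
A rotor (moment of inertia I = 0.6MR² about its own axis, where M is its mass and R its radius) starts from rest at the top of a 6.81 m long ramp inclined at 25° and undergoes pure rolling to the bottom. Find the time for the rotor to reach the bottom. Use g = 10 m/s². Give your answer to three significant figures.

t ≈ 2.27 s

For this body I = 0.6MR², i.e. k = I/(MR²) = 0.6.
Newton's second law down the slope: Mg sinθ − f = Ma. The torque equation fR = Iα (with α = a/R) gives f = kMa.
Hence a = g sinθ/(1+k) = 10×sin25°/1.6 = 2.641 m/s².
With constant a from rest, t = √(2L/a) = √(2·6.81/2.641) ≈ 2.27 s.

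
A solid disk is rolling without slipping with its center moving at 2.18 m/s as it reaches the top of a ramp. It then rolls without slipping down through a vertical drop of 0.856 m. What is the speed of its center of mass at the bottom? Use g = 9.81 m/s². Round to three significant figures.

v ≈ 3.99 m/s

Here I = (1/2)MR², so the shape factor k = I/(MR²) = 0.5.
Rolling without slipping gives ω = v/R, so the total kinetic energy is ½Mv² + ½Iω² = ½(1+k)Mv² = (3/4)Mv².
Conserving energy between top and bottom: (3/4)Mv² = (3/4)Mv₀² + Mgh, hence v² = v₀² + 2gh/(1+k).
v = √(2.18² + 2×9.81×0.856/1.5) = √15.95 ≈ 3.99 m/s.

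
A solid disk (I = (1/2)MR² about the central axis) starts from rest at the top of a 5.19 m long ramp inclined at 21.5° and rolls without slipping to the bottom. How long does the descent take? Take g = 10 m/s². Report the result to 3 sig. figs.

t ≈ 2.06 s

With I = (1/2)MR², the ratio k = I/(MR²) is 0.5.
Newton's second law down the slope: Mg sinθ − f = Ma. The torque equation fR = Iα (with α = a/R) gives f = kMa.
Hence a = g sinθ/(1+k) = 10×sin21.5°/1.5 = 2.443 m/s².
With constant a from rest, t = √(2L/a) = √(2·5.19/2.443) ≈ 2.06 s.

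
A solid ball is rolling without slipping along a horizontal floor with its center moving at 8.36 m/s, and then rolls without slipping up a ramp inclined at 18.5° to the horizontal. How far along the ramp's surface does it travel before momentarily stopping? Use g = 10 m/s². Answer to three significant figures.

d ≈ 15.4 m

With I = (2/5)MR², the ratio k = I/(MR²) is 0.4.
Since it rolls without slipping, ω = v/R and KE = ½Mv² + ½Iω² = ½(1+k)Mv² = (7/10)Mv².
Setting this equal to Mgh gives the vertical rise h = (1+k)v₀²/(2g) = 1.4×8.36²/(2×10) = 4.892 m.
The distance along the slope is d = h/sinθ = 4.892/sin18.5° ≈ 15.4 m.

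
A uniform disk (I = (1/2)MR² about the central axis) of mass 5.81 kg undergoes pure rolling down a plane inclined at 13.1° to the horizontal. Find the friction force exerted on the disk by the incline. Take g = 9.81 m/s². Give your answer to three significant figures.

f ≈ 4.31 N

For this body I = (1/2)MR², i.e. k = I/(MR²) = 0.5.
Along the incline Mg sinθ − f = Ma, and torque about the center fR = Iα = kMR²(a/R) gives f = kMa.
Combining, a = g sinθ/(1+k) and f = kMa = kMg sinθ/(1+k).
f = 0.5 × 5.81 × 9.81 × sin13.1° / 1.5 ≈ 4.31 N.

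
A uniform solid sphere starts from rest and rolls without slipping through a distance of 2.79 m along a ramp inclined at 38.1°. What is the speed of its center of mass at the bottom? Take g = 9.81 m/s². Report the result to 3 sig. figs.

The moment of inertia is (2/5)MR², giving k ≡ I/(MR²) = 0.4.
Rolling without slipping gives ω = v/R, so the total kinetic energy is ½Mv² + ½Iω² = ½(1+k)Mv² = (7/10)Mv².
The vertical drop is h = L sinθ = 2.79 × sin38.1° = 1.722 m.
Setting Mgh = (7/10)Mv² gives v = √(2gh/(1+k)) = √(2·9.81·1.722/1.4) ≈ 4.91 m/s.

v ≈ 4.91 m/s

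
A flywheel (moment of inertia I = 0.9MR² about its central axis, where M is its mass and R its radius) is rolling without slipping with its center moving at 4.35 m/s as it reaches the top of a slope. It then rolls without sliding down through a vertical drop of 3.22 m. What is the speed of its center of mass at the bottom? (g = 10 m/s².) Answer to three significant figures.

v ≈ 7.27 m/s

With I = 0.9MR², the ratio k = I/(MR²) is 0.9.
Since it rolls without slipping, ω = v/R and KE = ½Mv² + ½Iω² = ½(1+k)Mv² = (19/20)Mv².
Conserving energy between top and bottom: (19/20)Mv² = (19/20)Mv₀² + Mgh, hence v² = v₀² + 2gh/(1+k).
v = √(4.35² + 2×10×3.22/1.9) = √52.82 ≈ 7.27 m/s.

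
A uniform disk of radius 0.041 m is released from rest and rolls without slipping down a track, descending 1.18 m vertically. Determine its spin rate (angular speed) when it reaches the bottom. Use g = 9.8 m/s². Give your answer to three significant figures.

For this body I = (1/2)MR², i.e. k = I/(MR²) = 0.5.
Since it rolls without slipping, ω = v/R and KE = ½Mv² + ½Iω² = ½(1+k)Mv² = (3/4)Mv².
Energy conservation Mgh = ½(1+k)Mv² gives v = √(2gh/(1+k)) = √(2 × 9.8 × 1.18 / 1.5) = 3.927 m/s.
The angular speed follows from ω = v/R = 3.927/0.041 ≈ 95.8 rad/s.

ω ≈ 95.8 rad/s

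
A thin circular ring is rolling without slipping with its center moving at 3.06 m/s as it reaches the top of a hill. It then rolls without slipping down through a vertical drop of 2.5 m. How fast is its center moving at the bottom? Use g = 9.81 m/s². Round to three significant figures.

v ≈ 5.82 m/s

The moment of inertia is MR², giving k ≡ I/(MR²) = 1.
The rolling condition ω = v/R makes the rotational term ½I(v/R)² = ½kMv², so KE_total = ½(1+k)Mv² = Mv².
Energy conservation: Mv₀² + Mgh = Mv², so v² = v₀² + 2gh/(1+k).
v = √(3.06² + 2×9.81×2.5/2) = √33.89 ≈ 5.82 m/s.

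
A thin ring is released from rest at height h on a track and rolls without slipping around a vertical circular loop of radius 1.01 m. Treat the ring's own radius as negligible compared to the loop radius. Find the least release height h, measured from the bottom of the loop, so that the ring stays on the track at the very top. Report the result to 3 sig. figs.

h_min ≈ 3.03 m

The moment of inertia is MR², giving k ≡ I/(MR²) = 1.
At the top, contact is just lost when gravity alone supplies the centripetal force: Mg = Mv_top²/r, i.e. v_top² = gr.
With ω = v/R, the kinetic energy at speed v is ½(1+k)Mv² = Mv².
Energy conservation from release (height h) to the top (height 2r): Mgh = Mg(2r) + M·gr.
Thus h_min = 2r + (1+k)r/2 = r(2 + 2/2) = 1.01 × 3 ≈ 3.03 m.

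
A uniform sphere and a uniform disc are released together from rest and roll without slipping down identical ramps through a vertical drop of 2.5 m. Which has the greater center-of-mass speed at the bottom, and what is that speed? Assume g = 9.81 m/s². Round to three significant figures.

the uniform sphere, at v ≈ 5.92 m/s

For rolling without slipping, Mgh = ½(1+k)Mv² where k = I/(MR²), so v = √(2gh/(1+k)).
Uniform sphere: k = 0.4, giving v = √(2×9.81×2.5/1.4) = 5.919 m/s.
Uniform disc: k = 0.5, giving v = √(2×9.81×2.5/1.5) = 5.718 m/s.
The smaller k wins: the uniform sphere, at ≈ 5.92 m/s.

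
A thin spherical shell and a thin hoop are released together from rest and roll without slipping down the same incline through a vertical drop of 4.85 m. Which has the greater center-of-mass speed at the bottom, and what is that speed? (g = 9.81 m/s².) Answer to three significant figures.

the thin spherical shell, at v ≈ 7.56 m/s

For rolling without slipping, Mgh = ½(1+k)Mv² where k = I/(MR²), so v = √(2gh/(1+k)).
Thin spherical shell: k = 2/3, giving v = √(2×9.81×4.85/1.667) = 7.556 m/s.
Thin hoop: k = 1, giving v = √(2×9.81×4.85/2) = 6.898 m/s.
The smaller k wins: the thin spherical shell, at ≈ 7.56 m/s.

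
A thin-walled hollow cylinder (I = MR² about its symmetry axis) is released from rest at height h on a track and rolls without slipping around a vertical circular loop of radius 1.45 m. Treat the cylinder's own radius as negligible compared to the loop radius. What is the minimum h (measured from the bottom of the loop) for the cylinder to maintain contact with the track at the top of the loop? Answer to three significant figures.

h_min ≈ 4.35 m

Here I = MR², so the shape factor k = I/(MR²) = 1.
At the top, contact is just lost when gravity alone supplies the centripetal force: Mg = Mv_top²/r, i.e. v_top² = gr.
With ω = v/R, the kinetic energy at speed v is ½(1+k)Mv² = Mv².
Energy conservation from release (height h) to the top (height 2r): Mgh = Mg(2r) + M·gr.
Thus h_min = 2r + (1+k)r/2 = r(2 + 2/2) = 1.45 × 3 ≈ 4.35 m.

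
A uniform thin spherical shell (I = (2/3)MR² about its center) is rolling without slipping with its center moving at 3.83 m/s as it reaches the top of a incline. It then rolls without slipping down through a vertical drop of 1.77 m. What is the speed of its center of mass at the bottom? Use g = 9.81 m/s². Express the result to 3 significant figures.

v ≈ 5.96 m/s

With I = (2/3)MR², the ratio k = I/(MR²) is 2/3.
Pure rolling means v = ωR; then KE = ½Mv² + ½I(v/R)² = ½(1+k)Mv² = (5/6)Mv².
Energy conservation: (5/6)Mv₀² + Mgh = (5/6)Mv², so v² = v₀² + 2gh/(1+k).
v = √(3.83² + 2×9.81×1.77/1.667) = √35.51 ≈ 5.96 m/s.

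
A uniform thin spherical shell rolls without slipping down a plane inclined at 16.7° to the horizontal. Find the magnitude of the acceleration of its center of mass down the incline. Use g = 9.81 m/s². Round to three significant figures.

a ≈ 1.69 m/s²

The moment of inertia is (2/3)MR², giving k ≡ I/(MR²) = 2/3.
Newton's second law down the slope: Mg sinθ − f = Ma. The torque equation fR = Iα (with α = a/R) gives f = kMa.
Eliminating f: Mg sinθ = (1+k)Ma, so a = g sinθ/(1+k) = 9.81 × sin16.7° / 1.667 ≈ 1.69 m/s².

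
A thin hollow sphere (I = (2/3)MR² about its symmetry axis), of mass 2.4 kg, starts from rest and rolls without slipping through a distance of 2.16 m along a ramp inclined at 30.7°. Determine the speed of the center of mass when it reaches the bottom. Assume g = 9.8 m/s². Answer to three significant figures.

v ≈ 3.60 m/s

The moment of inertia is (2/3)MR², giving k ≡ I/(MR²) = 2/3.
Pure rolling means v = ωR; then KE = ½Mv² + ½I(v/R)² = ½(1+k)Mv² = (5/6)Mv².
The vertical drop is h = L sinθ = 2.16 × sin30.7° = 1.103 m.
Setting Mgh = (5/6)Mv² gives v = √(2gh/(1+k)) = √(2·9.8·1.103/1.667) ≈ 3.60 m/s.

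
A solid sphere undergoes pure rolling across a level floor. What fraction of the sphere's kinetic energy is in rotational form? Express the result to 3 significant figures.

fraction ≈ 0.286

The moment of inertia is (2/5)MR², giving k ≡ I/(MR²) = 0.4.
With ω = v/R, KE_trans = ½Mv² and KE_rot = ½Iω² = ½kMv², so KE_total = ½(1+k)Mv².
The rotational fraction is therefore k/(1+k) = 0.4/1.4 ≈ 0.286.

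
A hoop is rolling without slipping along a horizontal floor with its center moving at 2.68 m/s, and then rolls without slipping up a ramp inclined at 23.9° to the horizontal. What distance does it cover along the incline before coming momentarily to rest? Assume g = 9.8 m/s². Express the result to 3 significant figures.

d ≈ 1.81 m

The moment of inertia is MR², giving k ≡ I/(MR²) = 1.
Pure rolling means v = ωR; then KE = ½Mv² + ½I(v/R)² = ½(1+k)Mv² = Mv².
Setting this equal to Mgh gives the vertical rise h = (1+k)v₀²/(2g) = 2×2.68²/(2×9.8) = 0.7329 m.
Along the incline, d = h/sinθ = 0.7329/sin23.9° ≈ 1.81 m.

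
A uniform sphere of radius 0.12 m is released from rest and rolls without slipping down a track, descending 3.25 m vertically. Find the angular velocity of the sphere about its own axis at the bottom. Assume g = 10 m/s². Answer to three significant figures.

Here I = (2/5)MR², so the shape factor k = I/(MR²) = 0.4.
Rolling without slipping gives ω = v/R, so the total kinetic energy is ½Mv² + ½Iω² = ½(1+k)Mv² = (7/10)Mv².
Energy conservation Mgh = ½(1+k)Mv² gives v = √(2gh/(1+k)) = √(2 × 10 × 3.25 / 1.4) = 6.814 m/s.
Then ω = v/R = 6.814 / 0.12 ≈ 56.8 rad/s.

ω ≈ 56.8 rad/s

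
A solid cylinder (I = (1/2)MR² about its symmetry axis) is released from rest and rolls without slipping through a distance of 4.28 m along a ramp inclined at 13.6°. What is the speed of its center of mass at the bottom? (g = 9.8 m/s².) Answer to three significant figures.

v ≈ 3.63 m/s

For this body I = (1/2)MR², i.e. k = I/(MR²) = 0.5.
Rolling without slipping gives ω = v/R, so the total kinetic energy is ½Mv² + ½Iω² = ½(1+k)Mv² = (3/4)Mv².
The vertical drop is h = L sinθ = 4.28 × sin13.6° = 1.006 m.
Setting Mgh = (3/4)Mv² gives v = √(2gh/(1+k)) = √(2·9.8·1.006/1.5) ≈ 3.63 m/s.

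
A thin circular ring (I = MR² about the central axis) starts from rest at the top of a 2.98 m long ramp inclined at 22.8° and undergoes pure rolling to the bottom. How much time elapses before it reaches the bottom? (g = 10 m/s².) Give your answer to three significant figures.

t ≈ 1.75 s

Here I = MR², so the shape factor k = I/(MR²) = 1.
Newton's second law down the slope: Mg sinθ − f = Ma. The torque equation fR = Iα (with α = a/R) gives f = kMa.
Hence a = g sinθ/(1+k) = 10×sin22.8°/2 = 1.938 m/s².
Starting from rest, L = ½at², so t = √(2L/a) = √(2×2.98/1.938) ≈ 1.75 s.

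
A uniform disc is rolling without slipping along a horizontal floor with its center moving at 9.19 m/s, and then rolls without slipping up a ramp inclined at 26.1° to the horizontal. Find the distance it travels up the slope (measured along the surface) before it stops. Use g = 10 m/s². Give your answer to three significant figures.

For this body I = (1/2)MR², i.e. k = I/(MR²) = 0.5.
Pure rolling means v = ωR; then KE = ½Mv² + ½I(v/R)² = ½(1+k)Mv² = (3/4)Mv².
Setting this equal to Mgh gives the vertical rise h = (1+k)v₀²/(2g) = 1.5×9.19²/(2×10) = 6.334 m.
The distance along the slope is d = h/sinθ = 6.334/sin26.1° ≈ 14.4 m.

d ≈ 14.4 m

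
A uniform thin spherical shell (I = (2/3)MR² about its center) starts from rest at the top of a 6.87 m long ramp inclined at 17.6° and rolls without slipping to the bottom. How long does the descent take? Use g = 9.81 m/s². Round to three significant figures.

With I = (2/3)MR², the ratio k = I/(MR²) is 2/3.
Translational: Mg sinθ − f = Ma. Rotational about the CM: fR = Iα = kMRa, so f = kMa.
Hence a = g sinθ/(1+k) = 9.81×sin17.6°/1.667 = 1.78 m/s².
With constant a from rest, t = √(2L/a) = √(2·6.87/1.78) ≈ 2.78 s.

t ≈ 2.78 s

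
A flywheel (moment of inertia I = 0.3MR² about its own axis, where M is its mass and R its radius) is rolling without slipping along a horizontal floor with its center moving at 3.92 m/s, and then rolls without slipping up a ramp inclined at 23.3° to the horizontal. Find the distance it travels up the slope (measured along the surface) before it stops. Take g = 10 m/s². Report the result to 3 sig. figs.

With I = 0.3MR², the ratio k = I/(MR²) is 0.3.
The rolling condition ω = v/R makes the rotational term ½I(v/R)² = ½kMv², so KE_total = ½(1+k)Mv² = (13/20)Mv².
Setting this equal to Mgh gives the vertical rise h = (1+k)v₀²/(2g) = 1.3×3.92²/(2×10) = 0.9988 m.
Along the incline, d = h/sinθ = 0.9988/sin23.3° ≈ 2.53 m.

d ≈ 2.53 m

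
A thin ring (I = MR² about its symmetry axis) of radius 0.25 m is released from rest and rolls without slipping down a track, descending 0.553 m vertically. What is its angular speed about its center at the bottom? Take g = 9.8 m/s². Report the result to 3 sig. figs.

For this body I = MR², i.e. k = I/(MR²) = 1.
Since it rolls without slipping, ω = v/R and KE = ½Mv² + ½Iω² = ½(1+k)Mv² = Mv².
Energy conservation Mgh = ½(1+k)Mv² gives v = √(2gh/(1+k)) = √(2 × 9.8 × 0.553 / 2) = 2.328 m/s.
The angular speed follows from ω = v/R = 2.328/0.25 ≈ 9.31 rad/s.

ω ≈ 9.31 rad/s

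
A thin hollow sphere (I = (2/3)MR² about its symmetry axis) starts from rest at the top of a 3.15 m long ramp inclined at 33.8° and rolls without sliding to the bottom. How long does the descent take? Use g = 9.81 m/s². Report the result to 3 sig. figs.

With I = (2/3)MR², the ratio k = I/(MR²) is 2/3.
Newton's second law down the slope: Mg sinθ − f = Ma. The torque equation fR = Iα (with α = a/R) gives f = kMa.
Hence a = g sinθ/(1+k) = 9.81×sin33.8°/1.667 = 3.274 m/s².
Starting from rest, L = ½at², so t = √(2L/a) = √(2×3.15/3.274) ≈ 1.39 s.

t ≈ 1.39 s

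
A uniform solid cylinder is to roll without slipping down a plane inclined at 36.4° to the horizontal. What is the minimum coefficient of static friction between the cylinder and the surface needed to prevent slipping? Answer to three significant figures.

μ_min ≈ 0.246

With I = (1/2)MR², the ratio k = I/(MR²) is 0.5.
Along the incline Mg sinθ − f = Ma, and torque about the center fR = Iα = kMR²(a/R) gives f = kMa.
These give a = g sinθ/(1+k) and the required friction f = kMg sinθ/(1+k).
The normal force is N = Mg cosθ, so μ_min = f/N = k tanθ/(1+k).
μ_min = 0.5 × tan36.4° / 1.5 ≈ 0.246.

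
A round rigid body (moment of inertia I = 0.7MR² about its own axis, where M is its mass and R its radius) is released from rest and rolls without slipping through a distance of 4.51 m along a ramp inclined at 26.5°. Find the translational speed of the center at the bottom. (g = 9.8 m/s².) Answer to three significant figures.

The moment of inertia is 0.7MR², giving k ≡ I/(MR²) = 0.7.
Rolling without slipping gives ω = v/R, so the total kinetic energy is ½Mv² + ½Iω² = ½(1+k)Mv² = (17/20)Mv².
The vertical drop is h = L sinθ = 4.51 × sin26.5° = 2.012 m.
Setting Mgh = (17/20)Mv² gives v = √(2gh/(1+k)) = √(2·9.8·2.012/1.7) ≈ 4.82 m/s.

v ≈ 4.82 m/s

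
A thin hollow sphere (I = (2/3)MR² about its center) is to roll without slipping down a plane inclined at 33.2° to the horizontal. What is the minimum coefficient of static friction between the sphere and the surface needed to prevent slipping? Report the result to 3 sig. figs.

With I = (2/3)MR², the ratio k = I/(MR²) is 2/3.
Along the incline Mg sinθ − f = Ma, and torque about the center fR = Iα = kMR²(a/R) gives f = kMa.
These give a = g sinθ/(1+k) and the required friction f = kMg sinθ/(1+k).
The normal force is N = Mg cosθ, so μ_min = f/N = k tanθ/(1+k).
μ_min = (2/3) × tan33.2° / 1.667 ≈ 0.262.

μ_min ≈ 0.262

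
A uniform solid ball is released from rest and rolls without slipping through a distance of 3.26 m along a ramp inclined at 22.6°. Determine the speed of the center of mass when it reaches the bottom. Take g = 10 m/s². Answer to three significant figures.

v ≈ 4.23 m/s

For this body I = (2/5)MR², i.e. k = I/(MR²) = 0.4.
Since it rolls without slipping, ω = v/R and KE = ½Mv² + ½Iω² = ½(1+k)Mv² = (7/10)Mv².
The vertical drop is h = L sinθ = 3.26 × sin22.6° = 1.253 m.
Setting Mgh = (7/10)Mv² gives v = √(2gh/(1+k)) = √(2·10·1.253/1.4) ≈ 4.23 m/s.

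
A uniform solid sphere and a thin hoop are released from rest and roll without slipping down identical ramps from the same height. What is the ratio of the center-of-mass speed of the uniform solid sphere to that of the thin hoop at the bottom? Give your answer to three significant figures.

Each satisfies Mgh = ½(1+k)Mv² with k = I/(MR²), so v ∝ 1/√(1+k).
For the uniform solid sphere k = 0.4; for the thin hoop k = 1.
v₁/v₂ = √((1+k₂)/(1+k₁)) = √(2/1.4) ≈ 1.20.

v_ratio ≈ 1.20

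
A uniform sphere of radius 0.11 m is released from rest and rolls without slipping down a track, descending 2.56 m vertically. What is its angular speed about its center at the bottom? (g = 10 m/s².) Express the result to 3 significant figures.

With I = (2/5)MR², the ratio k = I/(MR²) is 0.4.
Since it rolls without slipping, ω = v/R and KE = ½Mv² + ½Iω² = ½(1+k)Mv² = (7/10)Mv².
Energy conservation Mgh = ½(1+k)Mv² gives v = √(2gh/(1+k)) = √(2 × 10 × 2.56 / 1.4) = 6.047 m/s.
The angular speed follows from ω = v/R = 6.047/0.11 ≈ 55.0 rad/s.

ω ≈ 55.0 rad/s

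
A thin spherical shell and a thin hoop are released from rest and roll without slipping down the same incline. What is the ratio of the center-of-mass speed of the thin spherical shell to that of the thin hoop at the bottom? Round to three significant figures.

v_ratio ≈ 1.10

Each satisfies Mgh = ½(1+k)Mv² with k = I/(MR²), so v ∝ 1/√(1+k).
For the thin spherical shell k = 2/3; for the thin hoop k = 1.
v₁/v₂ = √((1+k₂)/(1+k₁)) = √(2/1.667) ≈ 1.10.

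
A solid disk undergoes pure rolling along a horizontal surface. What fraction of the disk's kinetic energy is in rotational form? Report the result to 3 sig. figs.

With I = (1/2)MR², the ratio k = I/(MR²) is 0.5.
With ω = v/R, KE_trans = ½Mv² and KE_rot = ½Iω² = ½kMv², so KE_total = ½(1+k)Mv².
The rotational fraction is therefore k/(1+k) = 0.5/1.5 ≈ 0.333.

fraction ≈ 0.333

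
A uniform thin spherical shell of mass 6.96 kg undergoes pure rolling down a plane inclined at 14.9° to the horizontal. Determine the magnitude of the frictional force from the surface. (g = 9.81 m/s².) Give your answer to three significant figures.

f ≈ 7.02 N

Here I = (2/3)MR², so the shape factor k = I/(MR²) = 2/3.
Along the incline Mg sinθ − f = Ma, and torque about the center fR = Iα = kMR²(a/R) gives f = kMa.
Combining, a = g sinθ/(1+k) and f = kMa = kMg sinθ/(1+k).
f = (2/3) × 6.96 × 9.81 × sin14.9° / 1.667 ≈ 7.02 N.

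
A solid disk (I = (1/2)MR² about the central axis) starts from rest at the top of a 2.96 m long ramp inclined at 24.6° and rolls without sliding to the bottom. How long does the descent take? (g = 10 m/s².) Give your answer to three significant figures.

t ≈ 1.46 s

The moment of inertia is (1/2)MR², giving k ≡ I/(MR²) = 0.5.
Along the incline Mg sinθ − f = Ma, and torque about the center fR = Iα = kMR²(a/R) gives f = kMa.
Hence a = g sinθ/(1+k) = 10×sin24.6°/1.5 = 2.775 m/s².
With constant a from rest, t = √(2L/a) = √(2·2.96/2.775) ≈ 1.46 s.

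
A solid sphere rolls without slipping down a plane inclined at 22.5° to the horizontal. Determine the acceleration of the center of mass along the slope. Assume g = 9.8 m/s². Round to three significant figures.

a ≈ 2.68 m/s²

Here I = (2/5)MR², so the shape factor k = I/(MR²) = 0.4.
Newton's second law down the slope: Mg sinθ − f = Ma. The torque equation fR = Iα (with α = a/R) gives f = kMa.
Eliminating f: Mg sinθ = (1+k)Ma, so a = g sinθ/(1+k) = 9.8 × sin22.5° / 1.4 ≈ 2.68 m/s².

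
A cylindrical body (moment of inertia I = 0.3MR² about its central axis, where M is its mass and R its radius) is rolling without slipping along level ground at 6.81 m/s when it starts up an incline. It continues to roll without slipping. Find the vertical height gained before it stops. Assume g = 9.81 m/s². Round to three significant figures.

With I = 0.3MR², the ratio k = I/(MR²) is 0.3.
Rolling without slipping gives ω = v/R, so the total kinetic energy is ½Mv² + ½Iω² = ½(1+k)Mv² = (13/20)Mv².
At the top the kinetic energy is zero, so (13/20)Mv₀² = Mgh.
Thus h = (1+k)v₀²/(2g) = 1.3 × 6.81² / (2 × 9.81) ≈ 3.07 m.

h ≈ 3.07 m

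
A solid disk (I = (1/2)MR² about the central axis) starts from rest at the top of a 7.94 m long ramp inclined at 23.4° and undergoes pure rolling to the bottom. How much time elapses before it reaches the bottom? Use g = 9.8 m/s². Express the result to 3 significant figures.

t ≈ 2.47 s

With I = (1/2)MR², the ratio k = I/(MR²) is 0.5.
Newton's second law down the slope: Mg sinθ − f = Ma. The torque equation fR = Iα (with α = a/R) gives f = kMa.
Hence a = g sinθ/(1+k) = 9.8×sin23.4°/1.5 = 2.595 m/s².
Starting from rest, L = ½at², so t = √(2L/a) = √(2×7.94/2.595) ≈ 2.47 s.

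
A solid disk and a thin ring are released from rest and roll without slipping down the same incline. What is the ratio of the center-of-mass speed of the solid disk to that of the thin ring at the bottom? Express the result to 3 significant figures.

Each satisfies Mgh = ½(1+k)Mv² with k = I/(MR²), so v ∝ 1/√(1+k).
For the solid disk k = 0.5; for the thin ring k = 1.
v₁/v₂ = √((1+k₂)/(1+k₁)) = √(2/1.5) ≈ 1.15.

v_ratio ≈ 1.15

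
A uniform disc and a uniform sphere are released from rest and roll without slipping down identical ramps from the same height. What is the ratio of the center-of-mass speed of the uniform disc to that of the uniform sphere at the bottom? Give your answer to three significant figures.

v_ratio ≈ 0.966

Each satisfies Mgh = ½(1+k)Mv² with k = I/(MR²), so v ∝ 1/√(1+k).
For the uniform disc k = 0.5; for the uniform sphere k = 0.4.
v₁/v₂ = √((1+k₂)/(1+k₁)) = √(1.4/1.5) ≈ 0.966.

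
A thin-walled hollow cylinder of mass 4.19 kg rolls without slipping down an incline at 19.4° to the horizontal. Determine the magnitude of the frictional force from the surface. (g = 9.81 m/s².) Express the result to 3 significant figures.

Here I = MR², so the shape factor k = I/(MR²) = 1.
Translational: Mg sinθ − f = Ma. Rotational about the CM: fR = Iα = kMRa, so f = kMa.
Combining, a = g sinθ/(1+k) and f = kMa = kMg sinθ/(1+k).
f = 1 × 4.19 × 9.81 × sin19.4° / 2 ≈ 6.83 N.

f ≈ 6.83 N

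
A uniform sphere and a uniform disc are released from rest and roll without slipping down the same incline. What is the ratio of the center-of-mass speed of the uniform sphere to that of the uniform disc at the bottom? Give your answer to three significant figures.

v_ratio ≈ 1.04

Each satisfies Mgh = ½(1+k)Mv² with k = I/(MR²), so v ∝ 1/√(1+k).
For the uniform sphere k = 0.4; for the uniform disc k = 0.5.
v₁/v₂ = √((1+k₂)/(1+k₁)) = √(1.5/1.4) ≈ 1.04.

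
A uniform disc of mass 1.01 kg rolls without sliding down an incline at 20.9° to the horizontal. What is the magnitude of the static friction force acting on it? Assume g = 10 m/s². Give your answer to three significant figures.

With I = (1/2)MR², the ratio k = I/(MR²) is 0.5.
Along the incline Mg sinθ − f = Ma, and torque about the center fR = Iα = kMR²(a/R) gives f = kMa.
Combining, a = g sinθ/(1+k) and f = kMa = kMg sinθ/(1+k).
f = 0.5 × 1.01 × 10 × sin20.9° / 1.5 ≈ 1.20 N.

f ≈ 1.20 N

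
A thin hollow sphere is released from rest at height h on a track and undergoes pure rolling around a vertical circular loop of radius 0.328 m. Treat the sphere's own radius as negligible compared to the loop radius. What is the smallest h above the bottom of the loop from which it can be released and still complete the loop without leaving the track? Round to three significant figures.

The moment of inertia is (2/3)MR², giving k ≡ I/(MR²) = 2/3.
At the top of the loop, the minimum-contact condition is Mg = Mv_top²/r, so v_top² = gr.
With ω = v/R, the kinetic energy at speed v is ½(1+k)Mv² = (5/6)Mv².
Energy conservation from release (height h) to the top (height 2r): Mgh = Mg(2r) + (5/6)M·gr.
Thus h_min = 2r + (1+k)r/2 = r(2 + 1.667/2) = 0.328 × 2.833 ≈ 0.929 m.

h_min ≈ 0.929 m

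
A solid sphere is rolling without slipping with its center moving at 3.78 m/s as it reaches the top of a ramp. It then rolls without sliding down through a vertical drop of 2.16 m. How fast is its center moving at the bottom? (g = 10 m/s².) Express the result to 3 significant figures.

The moment of inertia is (2/5)MR², giving k ≡ I/(MR²) = 0.4.
The rolling condition ω = v/R makes the rotational term ½I(v/R)² = ½kMv², so KE_total = ½(1+k)Mv² = (7/10)Mv².
Conserving energy between top and bottom: (7/10)Mv² = (7/10)Mv₀² + Mgh, hence v² = v₀² + 2gh/(1+k).
v = √(3.78² + 2×10×2.16/1.4) = √45.15 ≈ 6.72 m/s.

v ≈ 6.72 m/s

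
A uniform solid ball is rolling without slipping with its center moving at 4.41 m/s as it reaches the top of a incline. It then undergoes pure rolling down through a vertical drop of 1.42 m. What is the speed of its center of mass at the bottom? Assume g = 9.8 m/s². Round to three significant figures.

With I = (2/5)MR², the ratio k = I/(MR²) is 0.4.
Since it rolls without slipping, ω = v/R and KE = ½Mv² + ½Iω² = ½(1+k)Mv² = (7/10)Mv².
Conserving energy between top and bottom: (7/10)Mv² = (7/10)Mv₀² + Mgh, hence v² = v₀² + 2gh/(1+k).
v = √(4.41² + 2×9.8×1.42/1.4) = √39.33 ≈ 6.27 m/s.

v ≈ 6.27 m/s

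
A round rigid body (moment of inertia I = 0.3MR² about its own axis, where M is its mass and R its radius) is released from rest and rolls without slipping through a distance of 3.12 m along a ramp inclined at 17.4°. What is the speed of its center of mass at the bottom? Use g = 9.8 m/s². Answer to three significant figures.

v ≈ 3.75 m/s

The moment of inertia is 0.3MR², giving k ≡ I/(MR²) = 0.3.
Rolling without slipping gives ω = v/R, so the total kinetic energy is ½Mv² + ½Iω² = ½(1+k)Mv² = (13/20)Mv².
The vertical drop is h = L sinθ = 3.12 × sin17.4° = 0.933 m.
Setting Mgh = (13/20)Mv² gives v = √(2gh/(1+k)) = √(2·9.8·0.933/1.3) ≈ 3.75 m/s.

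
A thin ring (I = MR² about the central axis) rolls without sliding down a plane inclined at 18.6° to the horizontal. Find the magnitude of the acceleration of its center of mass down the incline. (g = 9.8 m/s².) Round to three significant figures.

The moment of inertia is MR², giving k ≡ I/(MR²) = 1.
Newton's second law down the slope: Mg sinθ − f = Ma. The torque equation fR = Iα (with α = a/R) gives f = kMa.
Eliminating f: Mg sinθ = (1+k)Ma, so a = g sinθ/(1+k) = 9.8 × sin18.6° / 2 ≈ 1.56 m/s².

a ≈ 1.56 m/s²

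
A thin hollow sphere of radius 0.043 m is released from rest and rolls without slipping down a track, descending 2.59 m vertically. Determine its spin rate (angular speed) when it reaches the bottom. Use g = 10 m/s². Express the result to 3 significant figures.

For this body I = (2/3)MR², i.e. k = I/(MR²) = 2/3.
Pure rolling means v = ωR; then KE = ½Mv² + ½I(v/R)² = ½(1+k)Mv² = (5/6)Mv².
Energy conservation Mgh = ½(1+k)Mv² gives v = √(2gh/(1+k)) = √(2 × 10 × 2.59 / 1.667) = 5.575 m/s.
Then ω = v/R = 5.575 / 0.043 ≈ 130 rad/s.

ω ≈ 130 rad/s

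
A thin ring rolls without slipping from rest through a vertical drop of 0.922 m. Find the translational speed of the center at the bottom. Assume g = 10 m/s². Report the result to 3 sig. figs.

v ≈ 3.04 m/s

The moment of inertia is MR², giving k ≡ I/(MR²) = 1.
The rolling condition ω = v/R makes the rotational term ½I(v/R)² = ½kMv², so KE_total = ½(1+k)Mv² = Mv².
Energy conservation: Mgh = Mv², so v = √(2gh/(1+k)) = √(2 × 10 × 0.922 / 2) ≈ 3.04 m/s.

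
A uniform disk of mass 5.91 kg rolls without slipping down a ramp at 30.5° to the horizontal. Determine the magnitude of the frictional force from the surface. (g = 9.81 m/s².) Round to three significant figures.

The moment of inertia is (1/2)MR², giving k ≡ I/(MR²) = 0.5.
Translational: Mg sinθ − f = Ma. Rotational about the CM: fR = Iα = kMRa, so f = kMa.
Combining, a = g sinθ/(1+k) and f = kMa = kMg sinθ/(1+k).
f = 0.5 × 5.91 × 9.81 × sin30.5° / 1.5 ≈ 9.81 N.

f ≈ 9.81 N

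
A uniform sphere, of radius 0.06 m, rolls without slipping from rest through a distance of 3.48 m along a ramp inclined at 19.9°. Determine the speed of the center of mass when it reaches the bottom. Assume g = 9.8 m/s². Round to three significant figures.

v ≈ 4.07 m/s

Here I = (2/5)MR², so the shape factor k = I/(MR²) = 0.4.
The rolling condition ω = v/R makes the rotational term ½I(v/R)² = ½kMv², so KE_total = ½(1+k)Mv² = (7/10)Mv².
The vertical drop is h = L sinθ = 3.48 × sin19.9° = 1.185 m.
Energy conservation: Mgh = (7/10)Mv², so v = √(2gh/(1+k)) = √(2 × 9.8 × 1.185 / 1.4) ≈ 4.07 m/s.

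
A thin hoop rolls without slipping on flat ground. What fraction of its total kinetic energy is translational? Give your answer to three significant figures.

fraction ≈ 0.500

Here I = MR², so the shape factor k = I/(MR²) = 1.
Since ω = v/R, the translational part is ½Mv² and the rotational part is ½I(v/R)² = ½kMv²; the total is ½(1+k)Mv².
The translational fraction is therefore 1/(1+k) = 1/2 ≈ 0.500.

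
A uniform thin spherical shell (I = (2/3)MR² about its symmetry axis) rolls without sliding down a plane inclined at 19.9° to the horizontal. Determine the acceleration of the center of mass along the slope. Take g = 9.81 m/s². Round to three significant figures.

a ≈ 2.00 m/s²

For this body I = (2/3)MR², i.e. k = I/(MR²) = 2/3.
Along the incline Mg sinθ − f = Ma, and torque about the center fR = Iα = kMR²(a/R) gives f = kMa.
Eliminating f: Mg sinθ = (1+k)Ma, so a = g sinθ/(1+k) = 9.81 × sin19.9° / 1.667 ≈ 2.00 m/s².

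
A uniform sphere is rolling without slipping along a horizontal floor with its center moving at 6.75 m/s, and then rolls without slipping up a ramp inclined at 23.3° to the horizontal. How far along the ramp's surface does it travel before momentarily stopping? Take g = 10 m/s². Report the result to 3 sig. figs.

d ≈ 8.06 m

Here I = (2/5)MR², so the shape factor k = I/(MR²) = 0.4.
Pure rolling means v = ωR; then KE = ½Mv² + ½I(v/R)² = ½(1+k)Mv² = (7/10)Mv².
Setting this equal to Mgh gives the vertical rise h = (1+k)v₀²/(2g) = 1.4×6.75²/(2×10) = 3.189 m.
The distance along the slope is d = h/sinθ = 3.189/sin23.3° ≈ 8.06 m.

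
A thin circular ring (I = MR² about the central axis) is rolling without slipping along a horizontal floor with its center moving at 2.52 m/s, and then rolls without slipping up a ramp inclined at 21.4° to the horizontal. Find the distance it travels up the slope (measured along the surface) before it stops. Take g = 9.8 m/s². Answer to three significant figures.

For this body I = MR², i.e. k = I/(MR²) = 1.
The rolling condition ω = v/R makes the rotational term ½I(v/R)² = ½kMv², so KE_total = ½(1+k)Mv² = Mv².
Setting this equal to Mgh gives the vertical rise h = (1+k)v₀²/(2g) = 2×2.52²/(2×9.8) = 0.648 m.
The distance along the slope is d = h/sinθ = 0.648/sin21.4° ≈ 1.78 m.

d ≈ 1.78 m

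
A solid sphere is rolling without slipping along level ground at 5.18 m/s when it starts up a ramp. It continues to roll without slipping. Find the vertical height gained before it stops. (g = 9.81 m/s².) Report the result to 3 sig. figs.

h ≈ 1.91 m

Here I = (2/5)MR², so the shape factor k = I/(MR²) = 0.4.
Pure rolling means v = ωR; then KE = ½Mv² + ½I(v/R)² = ½(1+k)Mv² = (7/10)Mv².
At the top the kinetic energy is zero, so (7/10)Mv₀² = Mgh.
Thus h = (1+k)v₀²/(2g) = 1.4 × 5.18² / (2 × 9.81) ≈ 1.91 m.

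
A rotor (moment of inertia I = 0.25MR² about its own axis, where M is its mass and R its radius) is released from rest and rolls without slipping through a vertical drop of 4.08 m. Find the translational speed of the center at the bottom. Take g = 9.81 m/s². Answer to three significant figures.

The moment of inertia is 0.25MR², giving k ≡ I/(MR²) = 0.25.
Since it rolls without slipping, ω = v/R and KE = ½Mv² + ½Iω² = ½(1+k)Mv² = (5/8)Mv².
Setting Mgh = (5/8)Mv² gives v = √(2gh/(1+k)) = √(2·9.81·4.08/1.25) ≈ 8.00 m/s.

v ≈ 8.00 m/s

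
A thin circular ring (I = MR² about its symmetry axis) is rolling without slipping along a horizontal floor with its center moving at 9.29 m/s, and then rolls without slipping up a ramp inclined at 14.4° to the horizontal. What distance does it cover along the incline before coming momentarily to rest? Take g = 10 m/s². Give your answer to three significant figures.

Here I = MR², so the shape factor k = I/(MR²) = 1.
Pure rolling means v = ωR; then KE = ½Mv² + ½I(v/R)² = ½(1+k)Mv² = Mv².
Setting this equal to Mgh gives the vertical rise h = (1+k)v₀²/(2g) = 2×9.29²/(2×10) = 8.63 m.
The distance along the slope is d = h/sinθ = 8.63/sin14.4° ≈ 34.7 m.

d ≈ 34.7 m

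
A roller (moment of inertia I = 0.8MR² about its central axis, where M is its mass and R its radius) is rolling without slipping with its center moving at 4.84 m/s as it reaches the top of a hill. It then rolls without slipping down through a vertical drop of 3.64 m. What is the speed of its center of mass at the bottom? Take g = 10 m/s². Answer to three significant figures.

v ≈ 7.99 m/s

The moment of inertia is 0.8MR², giving k ≡ I/(MR²) = 0.8.
Since it rolls without slipping, ω = v/R and KE = ½Mv² + ½Iω² = ½(1+k)Mv² = (9/10)Mv².
Energy conservation: (9/10)Mv₀² + Mgh = (9/10)Mv², so v² = v₀² + 2gh/(1+k).
v = √(4.84² + 2×10×3.64/1.8) = √63.87 ≈ 7.99 m/s.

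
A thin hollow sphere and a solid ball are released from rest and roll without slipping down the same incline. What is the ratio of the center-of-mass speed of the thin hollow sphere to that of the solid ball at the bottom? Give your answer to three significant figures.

v_ratio ≈ 0.917

Each satisfies Mgh = ½(1+k)Mv² with k = I/(MR²), so v ∝ 1/√(1+k).
For the thin hollow sphere k = 2/3; for the solid ball k = 0.4.
v₁/v₂ = √((1+k₂)/(1+k₁)) = √(1.4/1.667) ≈ 0.917.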